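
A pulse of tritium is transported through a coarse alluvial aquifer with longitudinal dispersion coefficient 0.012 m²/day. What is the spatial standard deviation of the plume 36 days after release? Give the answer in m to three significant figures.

0.930 m

Dispersive spreading gives a Gaussian with σ² = 2Dt; advection only shifts the center.
σ = √(2 × 0.012 × 36) = 0.930 m.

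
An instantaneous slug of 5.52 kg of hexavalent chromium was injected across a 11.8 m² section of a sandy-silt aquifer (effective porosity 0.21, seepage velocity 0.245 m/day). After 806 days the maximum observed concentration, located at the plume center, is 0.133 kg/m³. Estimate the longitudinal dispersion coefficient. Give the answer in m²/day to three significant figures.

0.0277 m²/day

At the plume center C_max = M/(n_e·A·√(4πDt)), so D = M²/(4πt·(n_e·A·C_max)²).
n_e·A·C_max = 0.21 × 11.8 × 0.133 = 0.3296 kg/m.
D = 5.52²/(4π × 806 × 0.3296²) = 0.0277 m²/day.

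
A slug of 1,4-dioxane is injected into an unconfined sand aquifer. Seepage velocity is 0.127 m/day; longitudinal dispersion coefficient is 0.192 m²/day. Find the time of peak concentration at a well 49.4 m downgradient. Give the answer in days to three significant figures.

For the 1D instantaneous-source solution, setting ∂C/∂t = 0 at fixed x gives v²t² + 2Dt − x² = 0, so t = (√(D² + v²x²) − D)/v².
√(D² + v²x²) = √(0.192² + 0.127² × 49.4²) = 6.277; v² = 0.016129.
t = (6.277 − 0.192)/0.016129 = 377 days (vs. the pure-advection estimate x/v = 389 d).

377 days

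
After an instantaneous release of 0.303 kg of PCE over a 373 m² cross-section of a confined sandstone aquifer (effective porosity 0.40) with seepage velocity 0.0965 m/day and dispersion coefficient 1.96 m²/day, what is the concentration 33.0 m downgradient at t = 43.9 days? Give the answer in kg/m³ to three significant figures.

5.58e-06 kg/m³

For an instantaneous plane source, C(x,t) = M/(n_e·A·√(4πDt)) · exp(−(x−vt)²/(4Dt)), with n_e·A the pore (flow) area.
Plume center vt = 0.0965 × 43.9 = 4.23635 m, so the well at 33.0 m is 28.76365 m downgradient of the peak.
√(4πDt) = 32.88 m, giving peak height M/(n_e·A·√(4πDt)) = 0.303/(0.40 × 373 × 32.88) = 6.176e-05 kg/m³.
(x−vt)²/(4Dt) = (28.76365)²/(4 × 1.96 × 43.9) = 2.404; exp(−2.404) = 0.09036.
C = 6.176e-05 × 0.09036 = 5.58e-06 kg/m³.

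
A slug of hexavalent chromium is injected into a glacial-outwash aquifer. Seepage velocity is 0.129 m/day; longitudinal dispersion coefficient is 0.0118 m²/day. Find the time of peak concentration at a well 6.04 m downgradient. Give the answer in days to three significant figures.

46.1 days

For the 1D instantaneous-source solution, setting ∂C/∂t = 0 at fixed x gives v²t² + 2Dt − x² = 0, so t = (√(D² + v²x²) − D)/v².
√(D² + v²x²) = √(0.0118² + 0.129² × 6.04²) = 0.7792; v² = 0.016641.
t = (0.7792 − 0.0118)/0.016641 = 46.1 days (vs. the pure-advection estimate x/v = 46.8 d).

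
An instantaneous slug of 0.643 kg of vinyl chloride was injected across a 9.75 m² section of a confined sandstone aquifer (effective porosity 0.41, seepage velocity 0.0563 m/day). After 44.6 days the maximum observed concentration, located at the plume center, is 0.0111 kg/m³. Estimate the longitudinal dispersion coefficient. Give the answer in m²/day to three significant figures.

At the plume center C_max = M/(n_e·A·√(4πDt)), so D = M²/(4πt·(n_e·A·C_max)²).
n_e·A·C_max = 0.41 × 9.75 × 0.0111 = 0.04437 kg/m.
D = 0.643²/(4π × 44.6 × 0.04437²) = 0.375 m²/day.

0.375 m²/day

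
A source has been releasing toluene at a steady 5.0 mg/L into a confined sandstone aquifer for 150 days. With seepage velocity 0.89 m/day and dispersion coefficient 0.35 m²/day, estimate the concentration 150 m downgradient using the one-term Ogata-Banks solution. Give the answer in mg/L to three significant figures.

0.268 mg/L

For a continuous step input, C/C₀ ≈ ½·erfc((x−vt)/(2√(Dt))).
vt = 0.89 × 150 = 133.5 m and 2√(Dt) = 2√(0.35 × 150) = 14.49 m.
Argument (x−vt)/(2√(Dt)) = (150 − 133.5)/14.49 = 1.139; ½·erfc(1.139) = 0.05361.
C = 5.0 × 0.05361 = 0.268 mg/L.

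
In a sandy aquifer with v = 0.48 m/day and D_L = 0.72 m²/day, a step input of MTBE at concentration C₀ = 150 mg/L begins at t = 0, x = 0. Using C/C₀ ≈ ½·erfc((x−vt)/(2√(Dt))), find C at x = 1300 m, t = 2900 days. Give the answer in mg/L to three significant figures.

For a continuous step input, C/C₀ ≈ ½·erfc((x−vt)/(2√(Dt))).
vt = 0.48 × 2900 = 1392 m and 2√(Dt) = 2√(0.72 × 2900) = 91.39 m.
Argument (x−vt)/(2√(Dt)) = (1300 − 1392)/91.39 = -1.007; ½·erfc(-1.007) = 0.9228.
C = 150 × 0.9228 = 138 mg/L.

138 mg/L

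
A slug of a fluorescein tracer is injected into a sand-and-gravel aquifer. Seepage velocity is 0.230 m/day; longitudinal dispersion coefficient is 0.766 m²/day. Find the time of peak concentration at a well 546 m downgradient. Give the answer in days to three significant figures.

2360 days

For the 1D instantaneous-source solution, setting ∂C/∂t = 0 at fixed x gives v²t² + 2Dt − x² = 0, so t = (√(D² + v²x²) − D)/v².
√(D² + v²x²) = √(0.766² + 0.230² × 546²) = 125.6; v² = 0.0529.
t = (125.6 − 0.766)/0.0529 = 2360 days (vs. the pure-advection estimate x/v = 2370 d).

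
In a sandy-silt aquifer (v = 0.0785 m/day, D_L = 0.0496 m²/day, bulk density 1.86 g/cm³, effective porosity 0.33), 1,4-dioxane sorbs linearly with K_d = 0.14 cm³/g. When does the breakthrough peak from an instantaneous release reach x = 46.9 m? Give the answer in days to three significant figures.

1050 days

Retardation factor R = 1 + ρ_b·K_d/n = 1 + 1.86 × 0.14/0.33 = 1.789.
Sorption retards both mechanisms: v_R = v/R = 0.04388 m/day, D_R = D/R = 0.02772 m²/day.
Peak time from v_R²t² + 2D_R t − x² = 0: t = (√(D_R² + v_R²x²) − D_R)/v_R².
√(D_R² + v_R²x²) = √(0.02772² + 0.04388² × 46.9²) = 2.058; v_R² = 0.001925.
t = (2.058 − 0.02772)/0.001925 = 1050 days.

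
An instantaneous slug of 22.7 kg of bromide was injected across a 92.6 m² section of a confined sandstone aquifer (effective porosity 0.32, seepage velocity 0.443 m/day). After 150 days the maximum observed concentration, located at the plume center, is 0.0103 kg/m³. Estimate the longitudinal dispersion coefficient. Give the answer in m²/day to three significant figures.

2.93 m²/day

At the plume center C_max = M/(n_e·A·√(4πDt)), so D = M²/(4πt·(n_e·A·C_max)²).
n_e·A·C_max = 0.32 × 92.6 × 0.0103 = 0.3052 kg/m.
D = 22.7²/(4π × 150 × 0.3052²) = 2.93 m²/day.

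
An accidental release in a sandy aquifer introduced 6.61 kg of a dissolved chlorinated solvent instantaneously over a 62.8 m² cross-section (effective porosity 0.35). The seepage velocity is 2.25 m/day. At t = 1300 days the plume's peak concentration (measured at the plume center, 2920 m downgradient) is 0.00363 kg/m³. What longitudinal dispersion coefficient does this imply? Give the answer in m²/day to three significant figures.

0.420 m²/day

At the plume center C_max = M/(n_e·A·√(4πDt)), so D = M²/(4πt·(n_e·A·C_max)²).
n_e·A·C_max = 0.35 × 62.8 × 0.00363 = 0.07979 kg/m.
D = 6.61²/(4π × 1300 × 0.07979²) = 0.420 m²/day.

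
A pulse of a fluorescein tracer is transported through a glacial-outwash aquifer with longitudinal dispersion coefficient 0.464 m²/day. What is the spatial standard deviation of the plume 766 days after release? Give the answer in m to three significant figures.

26.7 m

Dispersive spreading gives a Gaussian with σ² = 2Dt; advection only shifts the center.
σ = √(2 × 0.464 × 766) = 26.7 m.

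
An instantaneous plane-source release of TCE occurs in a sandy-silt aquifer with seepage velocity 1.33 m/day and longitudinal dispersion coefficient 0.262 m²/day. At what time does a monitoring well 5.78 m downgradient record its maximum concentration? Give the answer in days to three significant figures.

For the 1D instantaneous-source solution, setting ∂C/∂t = 0 at fixed x gives v²t² + 2Dt − x² = 0, so t = (√(D² + v²x²) − D)/v².
√(D² + v²x²) = √(0.262² + 1.33² × 5.78²) = 7.692; v² = 1.7689.
t = (7.692 − 0.262)/1.7689 = 4.20 days (vs. the pure-advection estimate x/v = 4.35 d).

4.20 days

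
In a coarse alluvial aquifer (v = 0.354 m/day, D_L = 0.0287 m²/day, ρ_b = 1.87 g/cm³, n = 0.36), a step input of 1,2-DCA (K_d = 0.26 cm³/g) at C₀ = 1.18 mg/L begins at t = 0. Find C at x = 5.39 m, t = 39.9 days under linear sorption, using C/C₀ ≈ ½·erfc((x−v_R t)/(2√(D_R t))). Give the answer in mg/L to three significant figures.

Retardation factor R = 1 + ρ_b·K_d/n = 1 + 1.87 × 0.26/0.36 = 2.351.
Sorption retards both mechanisms: v_R = v/R = 0.1506 m/day, D_R = D/R = 0.01221 m²/day.
v_R·t = 0.1506 × 39.9 = 6.00894 m; 2√(D_R t) = 1.396 m; argument = (5.39 − 6.00894)/1.396 = -0.4434.
C = C₀ × ½·erfc(-0.4434) = 1.18 × 0.7347 = 0.867 mg/L.

0.867 mg/L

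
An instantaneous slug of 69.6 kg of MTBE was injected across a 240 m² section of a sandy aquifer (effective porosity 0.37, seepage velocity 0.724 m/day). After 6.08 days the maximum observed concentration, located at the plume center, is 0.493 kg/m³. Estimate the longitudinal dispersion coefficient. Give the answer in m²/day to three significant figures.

0.0331 m²/day

At the plume center C_max = M/(n_e·A·√(4πDt)), so D = M²/(4πt·(n_e·A·C_max)²).
n_e·A·C_max = 0.37 × 240 × 0.493 = 43.78 kg/m.
D = 69.6²/(4π × 6.08 × 43.78²) = 0.0331 m²/day.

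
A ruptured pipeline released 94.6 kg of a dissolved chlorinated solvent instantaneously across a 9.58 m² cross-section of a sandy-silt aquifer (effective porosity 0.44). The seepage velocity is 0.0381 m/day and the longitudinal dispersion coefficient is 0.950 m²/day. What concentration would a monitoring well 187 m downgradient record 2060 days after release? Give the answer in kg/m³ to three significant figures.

0.0318 kg/m³

For an instantaneous plane source, C(x,t) = M/(n_e·A·√(4πDt)) · exp(−(x−vt)²/(4Dt)), with n_e·A the pore (flow) area.
Plume center vt = 0.0381 × 2060 = 78.486 m, so the well at 187 m is 108.514 m downgradient of the peak.
√(4πDt) = 156.8 m, giving peak height M/(n_e·A·√(4πDt)) = 94.6/(0.44 × 9.58 × 156.8) = 0.1431 kg/m³.
(x−vt)²/(4Dt) = (108.514)²/(4 × 0.950 × 2060) = 1.504; exp(−1.504) = 0.2222.
C = 0.1431 × 0.2222 = 0.0318 kg/m³.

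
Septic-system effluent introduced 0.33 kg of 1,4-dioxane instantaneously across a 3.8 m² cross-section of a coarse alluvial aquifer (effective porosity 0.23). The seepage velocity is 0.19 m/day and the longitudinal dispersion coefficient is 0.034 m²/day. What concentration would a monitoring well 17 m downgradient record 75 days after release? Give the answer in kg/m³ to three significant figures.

0.0318 kg/m³

For an instantaneous plane source, C(x,t) = M/(n_e·A·√(4πDt)) · exp(−(x−vt)²/(4Dt)), with n_e·A the pore (flow) area.
Plume center vt = 0.19 × 75 = 14.25 m, so the well at 17 m is 2.75 m downgradient of the peak.
√(4πDt) = 5.661 m, giving peak height M/(n_e·A·√(4πDt)) = 0.33/(0.23 × 3.8 × 5.661) = 0.06670 kg/m³.
(x−vt)²/(4Dt) = (2.75)²/(4 × 0.034 × 75) = 0.7414; exp(−0.7414) = 0.4764.
C = 0.06670 × 0.4764 = 0.0318 kg/m³.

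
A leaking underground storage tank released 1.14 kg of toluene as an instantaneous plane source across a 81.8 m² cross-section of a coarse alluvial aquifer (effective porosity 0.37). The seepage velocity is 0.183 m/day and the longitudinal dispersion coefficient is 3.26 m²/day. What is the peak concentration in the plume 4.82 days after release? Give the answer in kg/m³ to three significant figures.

0.00268 kg/m³

The peak of an instantaneous 1D plume sits at x = vt; there the Gaussian factor is 1 and C_max = M/(n_e·A·√(4πDt)), where n_e·A is the pore area the mass is dissolved in.
√(4πDt) = √(4π × 3.26 × 4.82) = 14.05 m, so C_max = 1.14/(0.37 × 81.8 × 14.05) = 0.00268 kg/m³.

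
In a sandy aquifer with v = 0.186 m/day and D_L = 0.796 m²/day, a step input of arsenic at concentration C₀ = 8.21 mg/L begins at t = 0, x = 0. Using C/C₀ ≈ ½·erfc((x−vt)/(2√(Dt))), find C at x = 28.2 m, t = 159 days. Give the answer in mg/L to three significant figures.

For a continuous step input, C/C₀ ≈ ½·erfc((x−vt)/(2√(Dt))).
vt = 0.186 × 159 = 29.574 m and 2√(Dt) = 2√(0.796 × 159) = 22.50 m.
Argument (x−vt)/(2√(Dt)) = (28.2 − 29.574)/22.50 = -0.06107; ½·erfc(-0.06107) = 0.5344.
C = 8.21 × 0.5344 = 4.39 mg/L.

4.39 mg/L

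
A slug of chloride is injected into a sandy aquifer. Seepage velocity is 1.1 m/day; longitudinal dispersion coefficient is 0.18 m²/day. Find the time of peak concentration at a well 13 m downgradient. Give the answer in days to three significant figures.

11.7 days

For the 1D instantaneous-source solution, setting ∂C/∂t = 0 at fixed x gives v²t² + 2Dt − x² = 0, so t = (√(D² + v²x²) − D)/v².
√(D² + v²x²) = √(0.18² + 1.1² × 13²) = 14.30; v² = 1.21.
t = (14.30 − 0.18)/1.21 = 11.7 days (vs. the pure-advection estimate x/v = 11.8 d).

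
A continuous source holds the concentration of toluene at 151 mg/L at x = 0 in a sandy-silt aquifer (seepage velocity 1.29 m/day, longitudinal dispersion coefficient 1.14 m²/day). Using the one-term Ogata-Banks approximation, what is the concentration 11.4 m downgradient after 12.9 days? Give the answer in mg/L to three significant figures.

126 mg/L

For a continuous step input, C/C₀ ≈ ½·erfc((x−vt)/(2√(Dt))).
vt = 1.29 × 12.9 = 16.641 m and 2√(Dt) = 2√(1.14 × 12.9) = 7.670 m.
Argument (x−vt)/(2√(Dt)) = (11.4 − 16.641)/7.670 = -0.6833; ½·erfc(-0.6833) = 0.8331.
C = 151 × 0.8331 = 126 mg/L.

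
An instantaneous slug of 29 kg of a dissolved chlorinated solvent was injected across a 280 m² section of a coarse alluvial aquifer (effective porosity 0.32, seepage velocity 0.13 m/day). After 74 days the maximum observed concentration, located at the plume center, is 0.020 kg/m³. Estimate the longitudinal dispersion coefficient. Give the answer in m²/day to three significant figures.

At the plume center C_max = M/(n_e·A·√(4πDt)), so D = M²/(4πt·(n_e·A·C_max)²).
n_e·A·C_max = 0.32 × 280 × 0.020 = 1.792 kg/m.
D = 29²/(4π × 74 × 1.792²) = 0.282 m²/day.

0.282 m²/day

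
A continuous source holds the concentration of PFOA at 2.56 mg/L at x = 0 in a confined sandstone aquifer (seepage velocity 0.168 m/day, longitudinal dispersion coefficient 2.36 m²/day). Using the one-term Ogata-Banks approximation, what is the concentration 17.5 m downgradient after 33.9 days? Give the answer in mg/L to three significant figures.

For a continuous step input, C/C₀ ≈ ½·erfc((x−vt)/(2√(Dt))).
vt = 0.168 × 33.9 = 5.6952 m and 2√(Dt) = 2√(2.36 × 33.9) = 17.89 m.
Argument (x−vt)/(2√(Dt)) = (17.5 − 5.6952)/17.89 = 0.6599; ½·erfc(0.6599) = 0.1753.
C = 2.56 × 0.1753 = 0.449 mg/L.

0.449 mg/L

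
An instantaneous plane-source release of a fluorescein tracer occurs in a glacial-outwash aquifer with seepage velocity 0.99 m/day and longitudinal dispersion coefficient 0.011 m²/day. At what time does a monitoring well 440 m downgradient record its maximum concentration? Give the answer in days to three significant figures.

444 days

For the 1D instantaneous-source solution, setting ∂C/∂t = 0 at fixed x gives v²t² + 2Dt − x² = 0, so t = (√(D² + v²x²) − D)/v².
√(D² + v²x²) = √(0.011² + 0.99² × 440²) = 435.6; v² = 0.9801.
t = (435.6 − 0.011)/0.9801 = 444 days (vs. the pure-advection estimate x/v = 444 d).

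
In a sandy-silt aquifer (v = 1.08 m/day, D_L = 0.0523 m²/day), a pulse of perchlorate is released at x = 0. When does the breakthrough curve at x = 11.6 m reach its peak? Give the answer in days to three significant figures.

10.7 days

For the 1D instantaneous-source solution, setting ∂C/∂t = 0 at fixed x gives v²t² + 2Dt − x² = 0, so t = (√(D² + v²x²) − D)/v².
√(D² + v²x²) = √(0.0523² + 1.08² × 11.6²) = 12.53; v² = 1.1664.
t = (12.53 − 0.0523)/1.1664 = 10.7 days (vs. the pure-advection estimate x/v = 10.7 d).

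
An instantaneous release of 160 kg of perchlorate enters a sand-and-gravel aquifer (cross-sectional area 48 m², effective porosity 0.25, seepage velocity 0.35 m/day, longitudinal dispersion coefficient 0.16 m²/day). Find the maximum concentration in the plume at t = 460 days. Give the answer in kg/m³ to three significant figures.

The peak of an instantaneous 1D plume sits at x = vt; there the Gaussian factor is 1 and C_max = M/(n_e·A·√(4πDt)), where n_e·A is the pore area the mass is dissolved in.
√(4πDt) = √(4π × 0.16 × 460) = 30.41 m, so C_max = 160/(0.25 × 48 × 30.41) = 0.438 kg/m³.

0.438 kg/m³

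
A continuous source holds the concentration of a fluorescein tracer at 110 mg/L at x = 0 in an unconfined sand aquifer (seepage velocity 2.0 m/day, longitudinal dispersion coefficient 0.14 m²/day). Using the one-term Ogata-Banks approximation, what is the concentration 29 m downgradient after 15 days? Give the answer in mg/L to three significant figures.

For a continuous step input, C/C₀ ≈ ½·erfc((x−vt)/(2√(Dt))).
vt = 2.0 × 15 = 30 m and 2√(Dt) = 2√(0.14 × 15) = 2.898 m.
Argument (x−vt)/(2√(Dt)) = (29 − 30)/2.898 = -0.3451; ½·erfc(-0.3451) = 0.6872.
C = 110 × 0.6872 = 75.6 mg/L.

75.6 mg/L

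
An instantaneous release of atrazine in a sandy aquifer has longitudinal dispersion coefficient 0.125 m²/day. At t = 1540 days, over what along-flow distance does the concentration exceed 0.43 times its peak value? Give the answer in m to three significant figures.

51.0 m

The plume is Gaussian with σ = √(2Dt) = √(2 × 0.125 × 1540) = 19.62 m.
C/C_peak = exp(−Δx²/(2σ²)) = 0.43 ⇒ Δx = σ·√(−2 ln 0.43) = 19.62 × 1.299 = 25.49 m.
Width = 2Δx = 51.0 m.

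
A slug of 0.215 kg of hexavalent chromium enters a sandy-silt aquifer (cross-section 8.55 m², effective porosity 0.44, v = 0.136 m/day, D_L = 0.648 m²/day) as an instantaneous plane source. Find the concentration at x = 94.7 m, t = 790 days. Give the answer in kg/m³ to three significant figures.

For an instantaneous plane source, C(x,t) = M/(n_e·A·√(4πDt)) · exp(−(x−vt)²/(4Dt)), with n_e·A the pore (flow) area.
Plume center vt = 0.136 × 790 = 107.44 m, so the well at 94.7 m is 12.74 m upgradient of the peak.
√(4πDt) = 80.21 m, giving peak height M/(n_e·A·√(4πDt)) = 0.215/(0.44 × 8.55 × 80.21) = 0.0007125 kg/m³.
(x−vt)²/(4Dt) = (-12.74)²/(4 × 0.648 × 790) = 0.07926; exp(−0.07926) = 0.9238.
C = 0.0007125 × 0.9238 = 0.000658 kg/m³.

0.000658 kg/m³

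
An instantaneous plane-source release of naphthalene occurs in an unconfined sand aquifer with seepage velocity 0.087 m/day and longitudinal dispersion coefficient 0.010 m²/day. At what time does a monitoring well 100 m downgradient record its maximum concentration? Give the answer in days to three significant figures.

1150 days

For the 1D instantaneous-source solution, setting ∂C/∂t = 0 at fixed x gives v²t² + 2Dt − x² = 0, so t = (√(D² + v²x²) − D)/v².
√(D² + v²x²) = √(0.010² + 0.087² × 100²) = 8.700; v² = 0.007569.
t = (8.700 − 0.010)/0.007569 = 1150 days (vs. the pure-advection estimate x/v = 1150 d).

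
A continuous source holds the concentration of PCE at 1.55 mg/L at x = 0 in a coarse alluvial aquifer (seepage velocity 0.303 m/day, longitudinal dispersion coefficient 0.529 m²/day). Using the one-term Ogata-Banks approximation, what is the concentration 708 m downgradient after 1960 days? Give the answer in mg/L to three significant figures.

For a continuous step input, C/C₀ ≈ ½·erfc((x−vt)/(2√(Dt))).
vt = 0.303 × 1960 = 593.88 m and 2√(Dt) = 2√(0.529 × 1960) = 64.40 m.
Argument (x−vt)/(2√(Dt)) = (708 − 593.88)/64.40 = 1.772; ½·erfc(1.772) = 0.006106.
C = 1.55 × 0.006106 = 0.00946 mg/L.

0.00946 mg/L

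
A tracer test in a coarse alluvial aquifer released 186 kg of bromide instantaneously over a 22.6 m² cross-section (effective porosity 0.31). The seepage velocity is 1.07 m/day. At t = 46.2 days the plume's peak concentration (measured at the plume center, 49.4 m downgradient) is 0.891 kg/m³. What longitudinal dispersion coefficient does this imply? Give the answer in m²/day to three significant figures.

At the plume center C_max = M/(n_e·A·√(4πDt)), so D = M²/(4πt·(n_e·A·C_max)²).
n_e·A·C_max = 0.31 × 22.6 × 0.891 = 6.242 kg/m.
D = 186²/(4π × 46.2 × 6.242²) = 1.53 m²/day.

1.53 m²/day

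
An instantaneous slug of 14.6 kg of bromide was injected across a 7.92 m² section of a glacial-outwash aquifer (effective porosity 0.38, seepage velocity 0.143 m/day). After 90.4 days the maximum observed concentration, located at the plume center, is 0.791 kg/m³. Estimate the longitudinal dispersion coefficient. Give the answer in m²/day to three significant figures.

At the plume center C_max = M/(n_e·A·√(4πDt)), so D = M²/(4πt·(n_e·A·C_max)²).
n_e·A·C_max = 0.38 × 7.92 × 0.791 = 2.381 kg/m.
D = 14.6²/(4π × 90.4 × 2.381²) = 0.0331 m²/day.

0.0331 m²/day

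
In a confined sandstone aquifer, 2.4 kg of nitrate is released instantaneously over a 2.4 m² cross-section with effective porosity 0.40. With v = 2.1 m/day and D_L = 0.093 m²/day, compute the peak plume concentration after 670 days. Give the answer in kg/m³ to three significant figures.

The peak of an instantaneous 1D plume sits at x = vt; there the Gaussian factor is 1 and C_max = M/(n_e·A·√(4πDt)), where n_e·A is the pore area the mass is dissolved in.
√(4πDt) = √(4π × 0.093 × 670) = 27.98 m, so C_max = 2.4/(0.40 × 2.4 × 27.98) = 0.0893 kg/m³.

0.0893 kg/m³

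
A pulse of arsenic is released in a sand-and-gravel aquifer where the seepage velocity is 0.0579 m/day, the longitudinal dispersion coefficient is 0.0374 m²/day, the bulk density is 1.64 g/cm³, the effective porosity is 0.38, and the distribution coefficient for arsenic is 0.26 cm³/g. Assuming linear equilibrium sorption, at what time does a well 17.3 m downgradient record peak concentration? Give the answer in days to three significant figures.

Retardation factor R = 1 + ρ_b·K_d/n = 1 + 1.64 × 0.26/0.38 = 2.122.
Sorption retards both mechanisms: v_R = v/R = 0.02729 m/day, D_R = D/R = 0.01762 m²/day.
Peak time from v_R²t² + 2D_R t − x² = 0: t = (√(D_R² + v_R²x²) − D_R)/v_R².
√(D_R² + v_R²x²) = √(0.01762² + 0.02729² × 17.3²) = 0.4724; v_R² = 0.0007447.
t = (0.4724 − 0.01762)/0.0007447 = 611 days.

611 days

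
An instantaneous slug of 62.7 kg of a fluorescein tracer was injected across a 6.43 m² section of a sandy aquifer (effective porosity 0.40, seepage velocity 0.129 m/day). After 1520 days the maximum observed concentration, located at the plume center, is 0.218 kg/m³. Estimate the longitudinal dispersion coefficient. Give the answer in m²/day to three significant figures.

0.655 m²/day

At the plume center C_max = M/(n_e·A·√(4πDt)), so D = M²/(4πt·(n_e·A·C_max)²).
n_e·A·C_max = 0.40 × 6.43 × 0.218 = 0.5607 kg/m.
D = 62.7²/(4π × 1520 × 0.5607²) = 0.655 m²/day.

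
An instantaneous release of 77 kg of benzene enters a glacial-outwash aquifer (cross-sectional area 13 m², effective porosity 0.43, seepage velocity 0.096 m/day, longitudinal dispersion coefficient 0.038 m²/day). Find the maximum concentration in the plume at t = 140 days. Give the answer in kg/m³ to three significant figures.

The peak of an instantaneous 1D plume sits at x = vt; there the Gaussian factor is 1 and C_max = M/(n_e·A·√(4πDt)), where n_e·A is the pore area the mass is dissolved in.
√(4πDt) = √(4π × 0.038 × 140) = 8.176 m, so C_max = 77/(0.43 × 13 × 8.176) = 1.68 kg/m³.

1.68 kg/m³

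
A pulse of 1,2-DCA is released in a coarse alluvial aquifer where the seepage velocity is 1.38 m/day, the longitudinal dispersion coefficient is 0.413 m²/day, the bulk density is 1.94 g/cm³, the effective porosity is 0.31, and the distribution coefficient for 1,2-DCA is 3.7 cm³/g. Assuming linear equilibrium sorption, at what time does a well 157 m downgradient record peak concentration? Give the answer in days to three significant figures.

2740 days

Retardation factor R = 1 + ρ_b·K_d/n = 1 + 1.94 × 3.7/0.31 = 24.15.
Sorption retards both mechanisms: v_R = v/R = 0.05714 m/day, D_R = D/R = 0.01710 m²/day.
Peak time from v_R²t² + 2D_R t − x² = 0: t = (√(D_R² + v_R²x²) − D_R)/v_R².
√(D_R² + v_R²x²) = √(0.01710² + 0.05714² × 157²) = 8.971; v_R² = 0.003265.
t = (8.971 − 0.01710)/0.003265 = 2740 days.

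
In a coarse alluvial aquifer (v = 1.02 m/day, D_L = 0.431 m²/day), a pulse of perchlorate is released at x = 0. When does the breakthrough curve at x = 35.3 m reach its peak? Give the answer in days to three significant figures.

For the 1D instantaneous-source solution, setting ∂C/∂t = 0 at fixed x gives v²t² + 2Dt − x² = 0, so t = (√(D² + v²x²) − D)/v².
√(D² + v²x²) = √(0.431² + 1.02² × 35.3²) = 36.01; v² = 1.0404.
t = (36.01 − 0.431)/1.0404 = 34.2 days (vs. the pure-advection estimate x/v = 34.6 d).

34.2 days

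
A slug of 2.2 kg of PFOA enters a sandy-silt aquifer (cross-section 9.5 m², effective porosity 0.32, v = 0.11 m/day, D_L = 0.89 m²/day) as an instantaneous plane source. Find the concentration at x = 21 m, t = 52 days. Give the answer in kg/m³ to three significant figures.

For an instantaneous plane source, C(x,t) = M/(n_e·A·√(4πDt)) · exp(−(x−vt)²/(4Dt)), with n_e·A the pore (flow) area.
Plume center vt = 0.11 × 52 = 5.72 m, so the well at 21 m is 15.28 m downgradient of the peak.
√(4πDt) = 24.12 m, giving peak height M/(n_e·A·√(4πDt)) = 2.2/(0.32 × 9.5 × 24.12) = 0.03000 kg/m³.
(x−vt)²/(4Dt) = (15.28)²/(4 × 0.89 × 52) = 1.261; exp(−1.261) = 0.2834.
C = 0.03000 × 0.2834 = 0.00850 kg/m³.

0.00850 kg/m³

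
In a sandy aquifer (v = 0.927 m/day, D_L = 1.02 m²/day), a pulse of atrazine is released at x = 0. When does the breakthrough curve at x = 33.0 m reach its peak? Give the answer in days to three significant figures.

34.4 days

For the 1D instantaneous-source solution, setting ∂C/∂t = 0 at fixed x gives v²t² + 2Dt − x² = 0, so t = (√(D² + v²x²) − D)/v².
√(D² + v²x²) = √(1.02² + 0.927² × 33.0²) = 30.61; v² = 0.859329.
t = (30.61 − 1.02)/0.859329 = 34.4 days (vs. the pure-advection estimate x/v = 35.6 d).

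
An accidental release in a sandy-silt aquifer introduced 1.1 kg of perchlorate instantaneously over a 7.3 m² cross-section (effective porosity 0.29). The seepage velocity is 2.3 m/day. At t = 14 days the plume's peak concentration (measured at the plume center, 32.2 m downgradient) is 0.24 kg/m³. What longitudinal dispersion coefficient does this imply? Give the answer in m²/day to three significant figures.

0.0266 m²/day

At the plume center C_max = M/(n_e·A·√(4πDt)), so D = M²/(4πt·(n_e·A·C_max)²).
n_e·A·C_max = 0.29 × 7.3 × 0.24 = 0.5081 kg/m.
D = 1.1²/(4π × 14 × 0.5081²) = 0.0266 m²/day.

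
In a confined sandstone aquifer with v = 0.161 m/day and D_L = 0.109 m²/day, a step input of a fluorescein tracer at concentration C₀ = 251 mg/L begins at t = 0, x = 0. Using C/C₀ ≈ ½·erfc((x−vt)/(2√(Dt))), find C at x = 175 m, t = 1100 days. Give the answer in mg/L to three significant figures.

For a continuous step input, C/C₀ ≈ ½·erfc((x−vt)/(2√(Dt))).
vt = 0.161 × 1100 = 177.1 m and 2√(Dt) = 2√(0.109 × 1100) = 21.90 m.
Argument (x−vt)/(2√(Dt)) = (175 − 177.1)/21.90 = -0.09589; ½·erfc(-0.09589) = 0.5539.
C = 251 × 0.5539 = 139 mg/L.

139 mg/L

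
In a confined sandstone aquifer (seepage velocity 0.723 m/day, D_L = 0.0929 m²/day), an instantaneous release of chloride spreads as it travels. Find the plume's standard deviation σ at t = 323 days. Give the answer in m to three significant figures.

Dispersive spreading gives a Gaussian with σ² = 2Dt; advection only shifts the center.
σ = √(2 × 0.0929 × 323) = 7.75 m.

7.75 m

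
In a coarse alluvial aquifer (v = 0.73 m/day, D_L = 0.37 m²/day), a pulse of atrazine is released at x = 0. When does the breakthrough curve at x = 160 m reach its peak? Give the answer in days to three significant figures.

218 days

For the 1D instantaneous-source solution, setting ∂C/∂t = 0 at fixed x gives v²t² + 2Dt − x² = 0, so t = (√(D² + v²x²) − D)/v².
√(D² + v²x²) = √(0.37² + 0.73² × 160²) = 116.8; v² = 0.5329.
t = (116.8 − 0.37)/0.5329 = 218 days (vs. the pure-advection estimate x/v = 219 d).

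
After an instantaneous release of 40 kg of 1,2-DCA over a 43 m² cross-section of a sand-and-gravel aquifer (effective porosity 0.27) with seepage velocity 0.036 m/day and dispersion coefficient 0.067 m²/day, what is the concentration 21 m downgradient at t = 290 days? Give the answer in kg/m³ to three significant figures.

For an instantaneous plane source, C(x,t) = M/(n_e·A·√(4πDt)) · exp(−(x−vt)²/(4Dt)), with n_e·A the pore (flow) area.
Plume center vt = 0.036 × 290 = 10.44 m, so the well at 21 m is 10.56 m downgradient of the peak.
√(4πDt) = 15.63 m, giving peak height M/(n_e·A·√(4πDt)) = 40/(0.27 × 43 × 15.63) = 0.2204 kg/m³.
(x−vt)²/(4Dt) = (10.56)²/(4 × 0.067 × 290) = 1.435; exp(−1.435) = 0.2381.
C = 0.2204 × 0.2381 = 0.0525 kg/m³.

0.0525 kg/m³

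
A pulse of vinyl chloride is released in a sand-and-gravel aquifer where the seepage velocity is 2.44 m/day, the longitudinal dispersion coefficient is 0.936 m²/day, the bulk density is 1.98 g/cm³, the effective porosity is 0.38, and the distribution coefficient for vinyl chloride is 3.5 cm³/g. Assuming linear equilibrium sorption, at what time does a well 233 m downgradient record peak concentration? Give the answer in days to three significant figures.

1830 days

Retardation factor R = 1 + ρ_b·K_d/n = 1 + 1.98 × 3.5/0.38 = 19.24.
Sorption retards both mechanisms: v_R = v/R = 0.1268 m/day, D_R = D/R = 0.04865 m²/day.
Peak time from v_R²t² + 2D_R t − x² = 0: t = (√(D_R² + v_R²x²) − D_R)/v_R².
√(D_R² + v_R²x²) = √(0.04865² + 0.1268² × 233²) = 29.54; v_R² = 0.01608.
t = (29.54 − 0.04865)/0.01608 = 1830 days.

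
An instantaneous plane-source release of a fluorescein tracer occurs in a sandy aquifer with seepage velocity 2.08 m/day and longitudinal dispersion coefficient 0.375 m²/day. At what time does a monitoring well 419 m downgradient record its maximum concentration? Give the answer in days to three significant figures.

For the 1D instantaneous-source solution, setting ∂C/∂t = 0 at fixed x gives v²t² + 2Dt − x² = 0, so t = (√(D² + v²x²) − D)/v².
√(D² + v²x²) = √(0.375² + 2.08² × 419²) = 871.5; v² = 4.3264.
t = (871.5 − 0.375)/4.3264 = 201 days (vs. the pure-advection estimate x/v = 201 d).

201 days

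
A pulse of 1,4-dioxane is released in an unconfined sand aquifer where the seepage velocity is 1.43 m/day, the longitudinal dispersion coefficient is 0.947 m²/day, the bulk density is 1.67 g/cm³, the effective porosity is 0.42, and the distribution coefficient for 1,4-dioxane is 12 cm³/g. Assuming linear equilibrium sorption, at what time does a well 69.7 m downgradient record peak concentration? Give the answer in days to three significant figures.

Retardation factor R = 1 + ρ_b·K_d/n = 1 + 1.67 × 12/0.42 = 48.71.
Sorption retards both mechanisms: v_R = v/R = 0.02936 m/day, D_R = D/R = 0.01944 m²/day.
Peak time from v_R²t² + 2D_R t − x² = 0: t = (√(D_R² + v_R²x²) − D_R)/v_R².
√(D_R² + v_R²x²) = √(0.01944² + 0.02936² × 69.7²) = 2.046; v_R² = 0.0008620.
t = (2.046 − 0.01944)/0.0008620 = 2350 days.

2350 days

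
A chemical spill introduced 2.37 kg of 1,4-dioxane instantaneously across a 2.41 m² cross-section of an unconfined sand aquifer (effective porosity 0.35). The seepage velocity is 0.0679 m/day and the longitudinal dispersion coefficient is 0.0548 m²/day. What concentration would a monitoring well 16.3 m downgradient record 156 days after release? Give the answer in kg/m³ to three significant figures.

0.105 kg/m³

For an instantaneous plane source, C(x,t) = M/(n_e·A·√(4πDt)) · exp(−(x−vt)²/(4Dt)), with n_e·A the pore (flow) area.
Plume center vt = 0.0679 × 156 = 10.5924 m, so the well at 16.3 m is 5.7076 m downgradient of the peak.
√(4πDt) = 10.36 m, giving peak height M/(n_e·A·√(4πDt)) = 2.37/(0.35 × 2.41 × 10.36) = 0.2712 kg/m³.
(x−vt)²/(4Dt) = (5.7076)²/(4 × 0.0548 × 156) = 0.9527; exp(−0.9527) = 0.3857.
C = 0.2712 × 0.3857 = 0.105 kg/m³.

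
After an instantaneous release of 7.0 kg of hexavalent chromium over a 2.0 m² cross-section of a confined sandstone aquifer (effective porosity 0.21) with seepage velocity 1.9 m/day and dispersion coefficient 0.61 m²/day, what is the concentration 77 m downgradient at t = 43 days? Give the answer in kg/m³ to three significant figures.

For an instantaneous plane source, C(x,t) = M/(n_e·A·√(4πDt)) · exp(−(x−vt)²/(4Dt)), with n_e·A the pore (flow) area.
Plume center vt = 1.9 × 43 = 81.7 m, so the well at 77 m is 4.7 m upgradient of the peak.
√(4πDt) = 18.16 m, giving peak height M/(n_e·A·√(4πDt)) = 7.0/(0.21 × 2.0 × 18.16) = 0.9178 kg/m³.
(x−vt)²/(4Dt) = (-4.7)²/(4 × 0.61 × 43) = 0.2105; exp(−0.2105) = 0.8102.
C = 0.9178 × 0.8102 = 0.744 kg/m³.

0.744 kg/m³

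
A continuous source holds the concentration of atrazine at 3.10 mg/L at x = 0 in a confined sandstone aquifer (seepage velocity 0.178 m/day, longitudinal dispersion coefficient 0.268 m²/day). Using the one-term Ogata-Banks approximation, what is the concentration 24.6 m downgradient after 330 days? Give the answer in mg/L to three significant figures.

3.08 mg/L

For a continuous step input, C/C₀ ≈ ½·erfc((x−vt)/(2√(Dt))).
vt = 0.178 × 330 = 58.74 m and 2√(Dt) = 2√(0.268 × 330) = 18.81 m.
Argument (x−vt)/(2√(Dt)) = (24.6 − 58.74)/18.81 = -1.815; ½·erfc(-1.815) = 0.9949.
C = 3.10 × 0.9949 = 3.08 mg/L.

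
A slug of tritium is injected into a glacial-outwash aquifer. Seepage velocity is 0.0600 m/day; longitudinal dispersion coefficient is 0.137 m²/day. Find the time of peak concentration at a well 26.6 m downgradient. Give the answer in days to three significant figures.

407 days

For the 1D instantaneous-source solution, setting ∂C/∂t = 0 at fixed x gives v²t² + 2Dt − x² = 0, so t = (√(D² + v²x²) − D)/v².
√(D² + v²x²) = √(0.137² + 0.0600² × 26.6²) = 1.602; v² = 0.0036.
t = (1.602 − 0.137)/0.0036 = 407 days (vs. the pure-advection estimate x/v = 443 d).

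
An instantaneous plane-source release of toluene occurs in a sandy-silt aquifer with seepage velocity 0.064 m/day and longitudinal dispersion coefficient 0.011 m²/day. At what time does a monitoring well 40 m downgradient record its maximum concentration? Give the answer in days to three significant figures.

For the 1D instantaneous-source solution, setting ∂C/∂t = 0 at fixed x gives v²t² + 2Dt − x² = 0, so t = (√(D² + v²x²) − D)/v².
√(D² + v²x²) = √(0.011² + 0.064² × 40²) = 2.560; v² = 0.004096.
t = (2.560 − 0.011)/0.004096 = 622 days (vs. the pure-advection estimate x/v = 625 d).

622 days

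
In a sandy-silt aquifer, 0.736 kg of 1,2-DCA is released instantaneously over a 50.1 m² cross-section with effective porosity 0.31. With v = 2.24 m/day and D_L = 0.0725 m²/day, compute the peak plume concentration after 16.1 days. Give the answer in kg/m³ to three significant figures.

0.0124 kg/m³

The peak of an instantaneous 1D plume sits at x = vt; there the Gaussian factor is 1 and C_max = M/(n_e·A·√(4πDt)), where n_e·A is the pore area the mass is dissolved in.
√(4πDt) = √(4π × 0.0725 × 16.1) = 3.830 m, so C_max = 0.736/(0.31 × 50.1 × 3.830) = 0.0124 kg/m³.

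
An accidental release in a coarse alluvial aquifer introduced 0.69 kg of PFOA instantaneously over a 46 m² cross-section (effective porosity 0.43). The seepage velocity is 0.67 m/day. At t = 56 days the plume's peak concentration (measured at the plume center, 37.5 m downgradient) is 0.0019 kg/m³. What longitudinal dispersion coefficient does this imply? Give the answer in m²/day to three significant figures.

0.479 m²/day

At the plume center C_max = M/(n_e·A·√(4πDt)), so D = M²/(4πt·(n_e·A·C_max)²).
n_e·A·C_max = 0.43 × 46 × 0.0019 = 0.03758 kg/m.
D = 0.69²/(4π × 56 × 0.03758²) = 0.479 m²/day.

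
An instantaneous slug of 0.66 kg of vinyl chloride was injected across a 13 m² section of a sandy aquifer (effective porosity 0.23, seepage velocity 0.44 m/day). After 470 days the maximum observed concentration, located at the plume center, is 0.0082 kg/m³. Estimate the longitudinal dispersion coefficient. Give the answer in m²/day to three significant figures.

0.123 m²/day

At the plume center C_max = M/(n_e·A·√(4πDt)), so D = M²/(4πt·(n_e·A·C_max)²).
n_e·A·C_max = 0.23 × 13 × 0.0082 = 0.02452 kg/m.
D = 0.66²/(4π × 470 × 0.02452²) = 0.123 m²/day.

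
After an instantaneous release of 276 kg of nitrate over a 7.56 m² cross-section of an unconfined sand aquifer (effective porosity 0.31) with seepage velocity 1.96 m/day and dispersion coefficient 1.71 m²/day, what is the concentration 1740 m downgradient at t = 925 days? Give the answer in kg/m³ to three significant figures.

For an instantaneous plane source, C(x,t) = M/(n_e·A·√(4πDt)) · exp(−(x−vt)²/(4Dt)), with n_e·A the pore (flow) area.
Plume center vt = 1.96 × 925 = 1813 m, so the well at 1740 m is 73 m upgradient of the peak.
√(4πDt) = 141.0 m, giving peak height M/(n_e·A·√(4πDt)) = 276/(0.31 × 7.56 × 141.0) = 0.8352 kg/m³.
(x−vt)²/(4Dt) = (-73)²/(4 × 1.71 × 925) = 0.8423; exp(−0.8423) = 0.4307.
C = 0.8352 × 0.4307 = 0.360 kg/m³.

0.360 kg/m³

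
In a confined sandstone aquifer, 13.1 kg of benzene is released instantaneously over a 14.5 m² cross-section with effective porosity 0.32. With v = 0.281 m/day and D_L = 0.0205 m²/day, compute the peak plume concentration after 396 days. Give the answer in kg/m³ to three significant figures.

0.280 kg/m³

The peak of an instantaneous 1D plume sits at x = vt; there the Gaussian factor is 1 and C_max = M/(n_e·A·√(4πDt)), where n_e·A is the pore area the mass is dissolved in.
√(4πDt) = √(4π × 0.0205 × 396) = 10.10 m, so C_max = 13.1/(0.32 × 14.5 × 10.10) = 0.280 kg/m³.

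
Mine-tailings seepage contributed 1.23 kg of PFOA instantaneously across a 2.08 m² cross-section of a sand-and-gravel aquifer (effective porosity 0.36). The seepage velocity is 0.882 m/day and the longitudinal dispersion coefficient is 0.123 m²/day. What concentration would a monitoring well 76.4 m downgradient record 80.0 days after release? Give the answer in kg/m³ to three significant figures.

For an instantaneous plane source, C(x,t) = M/(n_e·A·√(4πDt)) · exp(−(x−vt)²/(4Dt)), with n_e·A the pore (flow) area.
Plume center vt = 0.882 × 80.0 = 70.56 m, so the well at 76.4 m is 5.84 m downgradient of the peak.
√(4πDt) = 11.12 m, giving peak height M/(n_e·A·√(4πDt)) = 1.23/(0.36 × 2.08 × 11.12) = 0.1477 kg/m³.
(x−vt)²/(4Dt) = (5.84)²/(4 × 0.123 × 80.0) = 0.8665; exp(−0.8665) = 0.4204.
C = 0.1477 × 0.4204 = 0.0621 kg/m³.

0.0621 kg/m³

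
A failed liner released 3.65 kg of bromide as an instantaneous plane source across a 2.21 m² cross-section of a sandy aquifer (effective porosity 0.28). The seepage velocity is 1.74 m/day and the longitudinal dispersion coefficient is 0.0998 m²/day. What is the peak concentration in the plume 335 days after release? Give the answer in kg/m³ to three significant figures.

0.288 kg/m³

The peak of an instantaneous 1D plume sits at x = vt; there the Gaussian factor is 1 and C_max = M/(n_e·A·√(4πDt)), where n_e·A is the pore area the mass is dissolved in.
√(4πDt) = √(4π × 0.0998 × 335) = 20.50 m, so C_max = 3.65/(0.28 × 2.21 × 20.50) = 0.288 kg/m³.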